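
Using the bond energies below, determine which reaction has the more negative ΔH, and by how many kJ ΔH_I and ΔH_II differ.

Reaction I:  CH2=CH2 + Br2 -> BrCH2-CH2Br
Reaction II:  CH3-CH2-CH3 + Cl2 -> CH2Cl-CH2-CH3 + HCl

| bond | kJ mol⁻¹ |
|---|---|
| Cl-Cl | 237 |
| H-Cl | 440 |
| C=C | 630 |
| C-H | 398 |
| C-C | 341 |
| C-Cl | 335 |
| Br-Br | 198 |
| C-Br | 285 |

Reaction II, by 57 kJ

Reaction I:
  Bonds broken (reactants):
    Br-Br: 1 × 198 = 198
    C-H: 4 × 398 = 1592
    C=C: 1 × 630 = 630
    Σ(broken) = 2420 kJ
  Bonds formed (products):
    C-Br: 2 × 285 = 570
    C-C: 1 × 341 = 341
    C-H: 4 × 398 = 1592
    Σ(formed) = 2503 kJ
  ΔH_I = 2420 − 2503 = −83 kJ
Reaction II:
  Bonds broken (reactants):
    C-C: 2 × 341 = 682
    C-H: 8 × 398 = 3184
    Cl-Cl: 1 × 237 = 237
    Σ(broken) = 4103 kJ
  Bonds formed (products):
    C-C: 2 × 341 = 682
    C-Cl: 1 × 335 = 335
    C-H: 7 × 398 = 2786
    H-Cl: 1 × 440 = 440
    Σ(formed) = 4243 kJ
  ΔH_II = 4103 − 4243 = −140 kJ
ΔH_I − ΔH_II = +57 kJ, so reaction II has the more negative ΔH; |ΔH_I − ΔH_II| = 57 kJ.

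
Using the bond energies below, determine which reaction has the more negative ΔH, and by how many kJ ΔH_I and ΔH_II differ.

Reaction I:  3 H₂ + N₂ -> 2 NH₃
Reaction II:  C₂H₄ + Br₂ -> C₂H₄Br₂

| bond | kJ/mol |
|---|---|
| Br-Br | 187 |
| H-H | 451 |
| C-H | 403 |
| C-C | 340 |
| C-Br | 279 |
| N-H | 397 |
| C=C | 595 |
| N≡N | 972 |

Reaction I:
  Bonds broken (reactants):
    H-H: 3 × 451 = 1353
    N≡N: 1 × 972 = 972
    Σ(broken) = 2325 kJ
  Bonds formed (products):
    N-H: 6 × 397 = 2382
    Σ(formed) = 2382 kJ
  ΔH_I = 2325 − 2382 = −57 kJ
Reaction II:
  Bonds broken (reactants):
    Br-Br: 1 × 187 = 187
    C-H: 4 × 403 = 1612
    C=C: 1 × 595 = 595
    Σ(broken) = 2394 kJ
  Bonds formed (products):
    C-Br: 2 × 279 = 558
    C-C: 1 × 340 = 340
    C-H: 4 × 403 = 1612
    Σ(formed) = 2510 kJ
  ΔH_II = 2394 − 2510 = −116 kJ
ΔH_I − ΔH_II = +59 kJ, so reaction II has the more negative ΔH; |ΔH_I − ΔH_II| = 59 kJ.

Reaction II, by 59 kJ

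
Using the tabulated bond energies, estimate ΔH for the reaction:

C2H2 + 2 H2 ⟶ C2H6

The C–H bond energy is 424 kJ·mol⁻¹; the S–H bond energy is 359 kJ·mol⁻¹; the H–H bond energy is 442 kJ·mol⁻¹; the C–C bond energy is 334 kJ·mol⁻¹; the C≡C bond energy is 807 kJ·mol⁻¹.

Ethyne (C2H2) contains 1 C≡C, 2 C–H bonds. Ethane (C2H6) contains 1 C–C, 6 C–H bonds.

ΔH ≈ −339 kJ

Bonds broken (reactants):
  C≡C: 1 × 807 = 807
  C–H: 2 × 424 = 848
  H–H: 2 × 442 = 884
  Σ(broken) = 2539 kJ
Bonds formed (products):
  C–C: 1 × 334 = 334
  C–H: 6 × 424 = 2544
  Σ(formed) = 2878 kJ
ΔH = Σ(broken) − Σ(formed) = 2539 − 2878 = −339 kJ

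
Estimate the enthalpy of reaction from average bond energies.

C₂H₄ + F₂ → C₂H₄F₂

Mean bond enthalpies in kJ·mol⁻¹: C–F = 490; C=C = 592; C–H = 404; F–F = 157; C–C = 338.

Bonds broken (reactants):
  C–H: 4 × 404 = 1616
  C=C: 1 × 592 = 592
  F–F: 1 × 157 = 157
  Σ(broken) = 2365 kJ
Bonds formed (products):
  C–C: 1 × 338 = 338
  C–F: 2 × 490 = 980
  C–H: 4 × 404 = 1616
  Σ(formed) = 2934 kJ
ΔH = Σ(broken) − Σ(formed) = 2365 − 2934 = −569 kJ

ΔH ≈ −569 kJ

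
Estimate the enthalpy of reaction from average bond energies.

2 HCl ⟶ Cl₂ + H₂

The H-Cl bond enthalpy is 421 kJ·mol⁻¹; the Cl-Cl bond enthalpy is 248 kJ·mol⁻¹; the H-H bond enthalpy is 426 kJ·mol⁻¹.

Bonds broken (reactants):
  H-Cl: 2 × 421 = 842
  Σ(broken) = 842 kJ
Bonds formed (products):
  Cl-Cl: 1 × 248 = 248
  H-H: 1 × 426 = 426
  Σ(formed) = 674 kJ
ΔH = Σ(broken) − Σ(formed) = 842 − 674 = +168 kJ

ΔH ≈ +168 kJ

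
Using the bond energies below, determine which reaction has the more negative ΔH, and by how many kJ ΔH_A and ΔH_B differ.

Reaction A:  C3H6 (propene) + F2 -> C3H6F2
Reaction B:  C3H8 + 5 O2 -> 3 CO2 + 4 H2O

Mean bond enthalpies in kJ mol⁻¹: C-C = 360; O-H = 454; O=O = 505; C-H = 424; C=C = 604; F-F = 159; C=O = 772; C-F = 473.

Reaction A:
  Bonds broken (reactants):
    C-C: 1 × 360 = 360
    C-H: 6 × 424 = 2544
    C=C: 1 × 604 = 604
    F-F: 1 × 159 = 159
    Σ(broken) = 3667 kJ
  Bonds formed (products):
    C-C: 2 × 360 = 720
    C-F: 2 × 473 = 946
    C-H: 6 × 424 = 2544
    Σ(formed) = 4210 kJ
  ΔH_A = 3667 − 4210 = −543 kJ
Reaction B:
  Bonds broken (reactants):
    C-C: 2 × 360 = 720
    C-H: 8 × 424 = 3392
    O=O: 5 × 505 = 2525
    Σ(broken) = 6637 kJ
  Bonds formed (products):
    C=O: 6 × 772 = 4632
    O-H: 8 × 454 = 3632
    Σ(formed) = 8264 kJ
  ΔH_B = 6637 − 8264 = −1627 kJ
ΔH_A − ΔH_B = +1084 kJ, so reaction B has the more negative ΔH; |ΔH_A − ΔH_B| = 1084 kJ.

Reaction B, by 1084 kJ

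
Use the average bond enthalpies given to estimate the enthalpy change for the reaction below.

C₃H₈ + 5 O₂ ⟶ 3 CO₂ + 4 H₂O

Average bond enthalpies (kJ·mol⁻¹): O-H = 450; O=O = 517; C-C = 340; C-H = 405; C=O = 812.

ΔH ≈ −1967 kJ

Bonds broken (reactants):
  C-C: 2 × 340 = 680
  C-H: 8 × 405 = 3240
  O=O: 5 × 517 = 2585
  Σ(broken) = 6505 kJ
Bonds formed (products):
  C=O: 6 × 812 = 4872
  O-H: 8 × 450 = 3600
  Σ(formed) = 8472 kJ
ΔH = Σ(broken) − Σ(formed) = 6505 − 8472 = −1967 kJ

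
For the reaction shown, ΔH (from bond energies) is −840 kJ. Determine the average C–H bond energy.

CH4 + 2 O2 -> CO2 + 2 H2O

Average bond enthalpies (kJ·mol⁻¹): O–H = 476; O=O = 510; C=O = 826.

Let D be the C–H bond energy.
Σ(broken) = 4×D + 2×510 = 1020 + 4D
Σ(formed) = 2×826 + 4×476 = 3556
ΔH = Σ(broken) − Σ(formed) = (1020 + 4D) − (3556) = −2536 + 4D
Setting this equal to −840 kJ gives 4D = 1696, so D = 424 kJ/mol.

D(C–H) ≈ 424 kJ/mol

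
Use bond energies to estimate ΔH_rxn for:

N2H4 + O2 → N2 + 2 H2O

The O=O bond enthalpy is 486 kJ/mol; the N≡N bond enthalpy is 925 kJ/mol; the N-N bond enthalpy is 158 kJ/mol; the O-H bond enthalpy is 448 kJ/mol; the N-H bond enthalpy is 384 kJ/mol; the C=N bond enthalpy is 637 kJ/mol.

ΔH ≈ −537 kJ

Bonds broken (reactants):
  N-H: 4 × 384 = 1536
  N-N: 1 × 158 = 158
  O=O: 1 × 486 = 486
  Σ(broken) = 2180 kJ
Bonds formed (products):
  N≡N: 1 × 925 = 925
  O-H: 4 × 448 = 1792
  Σ(formed) = 2717 kJ
ΔH = Σ(broken) − Σ(formed) = 2180 − 2717 = −537 kJ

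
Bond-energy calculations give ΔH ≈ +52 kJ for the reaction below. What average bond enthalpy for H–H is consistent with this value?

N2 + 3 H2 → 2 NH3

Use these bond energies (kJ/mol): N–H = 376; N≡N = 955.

Let D be the H–H bond energy.
Σ(broken) = 3×D + 1×955 = 955 + 3D
Σ(formed) = 6×376 = 2256
ΔH = Σ(broken) − Σ(formed) = (955 + 3D) − (2256) = −1301 + 3D
Setting this equal to +52 kJ gives 3D = 1353, so D = 451 kJ/mol.

D(H–H) ≈ 451 kJ/mol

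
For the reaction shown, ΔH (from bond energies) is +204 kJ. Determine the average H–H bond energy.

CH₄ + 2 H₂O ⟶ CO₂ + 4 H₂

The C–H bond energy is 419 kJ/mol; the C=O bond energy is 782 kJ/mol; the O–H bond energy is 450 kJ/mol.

D(H–H) ≈ 427 kJ/mol

Let D be the H–H bond energy.
Σ(broken) = 4×419 + 4×450 = 3476
Σ(formed) = 2×782 + 4×D = 1564 + 4D
ΔH = Σ(broken) − Σ(formed) = (3476) − (1564 + 4D) = +1912 − 4D
Setting this equal to +204 kJ gives 4D = 1708, so D = 427 kJ/mol.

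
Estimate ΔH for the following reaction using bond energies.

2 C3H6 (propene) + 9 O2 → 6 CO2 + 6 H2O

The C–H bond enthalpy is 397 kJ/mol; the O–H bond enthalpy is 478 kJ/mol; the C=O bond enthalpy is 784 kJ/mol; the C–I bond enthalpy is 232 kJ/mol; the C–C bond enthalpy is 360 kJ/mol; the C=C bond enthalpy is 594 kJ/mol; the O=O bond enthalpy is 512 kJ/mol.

ΔH ≈ −3864 kJ

Bonds broken (reactants):
  C–C: 2 × 360 = 720
  C–H: 12 × 397 = 4764
  C=C: 2 × 594 = 1188
  O=O: 9 × 512 = 4608
  Σ(broken) = 11280 kJ
Bonds formed (products):
  C=O: 12 × 784 = 9408
  O–H: 12 × 478 = 5736
  Σ(formed) = 15144 kJ
ΔH = Σ(broken) − Σ(formed) = 11280 − 15144 = −3864 kJ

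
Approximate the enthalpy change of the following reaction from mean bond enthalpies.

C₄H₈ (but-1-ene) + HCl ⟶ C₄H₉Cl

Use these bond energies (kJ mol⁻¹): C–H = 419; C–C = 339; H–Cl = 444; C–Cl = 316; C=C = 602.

ΔH ≈ −28 kJ

Bonds broken (reactants):
  C–C: 2 × 339 = 678
  C–H: 8 × 419 = 3352
  C=C: 1 × 602 = 602
  H–Cl: 1 × 444 = 444
  Σ(broken) = 5076 kJ
Bonds formed (products):
  C–C: 3 × 339 = 1017
  C–Cl: 1 × 316 = 316
  C–H: 9 × 419 = 3771
  Σ(formed) = 5104 kJ
ΔH = Σ(broken) − Σ(formed) = 5076 − 5104 = −28 kJ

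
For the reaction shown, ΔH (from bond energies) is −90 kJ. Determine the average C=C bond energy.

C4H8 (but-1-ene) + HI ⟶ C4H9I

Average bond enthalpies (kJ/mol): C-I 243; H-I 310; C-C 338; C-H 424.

D(C=C) ≈ 605 kJ/mol

Let D be the C=C bond energy.
Σ(broken) = 2×338 + 8×424 + 1×D + 1×310 = 4378 + D
Σ(formed) = 3×338 + 9×424 + 1×243 = 5073
ΔH = Σ(broken) − Σ(formed) = (4378 + D) − (5073) = −695 + D
Setting this equal to −90 kJ gives D = 605 kJ/mol.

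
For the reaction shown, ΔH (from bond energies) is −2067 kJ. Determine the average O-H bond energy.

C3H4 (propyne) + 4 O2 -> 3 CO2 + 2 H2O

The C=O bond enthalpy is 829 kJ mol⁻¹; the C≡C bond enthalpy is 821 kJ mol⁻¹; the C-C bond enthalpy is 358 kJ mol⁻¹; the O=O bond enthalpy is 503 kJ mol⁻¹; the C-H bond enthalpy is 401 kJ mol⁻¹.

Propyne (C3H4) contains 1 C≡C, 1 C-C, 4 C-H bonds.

D(O-H) ≈ 472 kJ/mol

Let D be the O-H bond energy.
Σ(broken) = 1×821 + 1×358 + 4×401 + 4×503 = 4795
Σ(formed) = 6×829 + 4×D = 4974 + 4D
ΔH = Σ(broken) − Σ(formed) = (4795) − (4974 + 4D) = −179 − 4D
Setting this equal to −2067 kJ gives 4D = 1888, so D = 472 kJ/mol.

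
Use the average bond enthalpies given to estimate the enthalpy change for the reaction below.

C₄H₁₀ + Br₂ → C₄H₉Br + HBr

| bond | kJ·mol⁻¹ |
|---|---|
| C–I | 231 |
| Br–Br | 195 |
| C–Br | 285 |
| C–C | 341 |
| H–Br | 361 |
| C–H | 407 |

Bonds broken (reactants):
  Br–Br: 1 × 195 = 195
  C–C: 3 × 341 = 1023
  C–H: 10 × 407 = 4070
  Σ(broken) = 5288 kJ
Bonds formed (products):
  C–Br: 1 × 285 = 285
  C–C: 3 × 341 = 1023
  C–H: 9 × 407 = 3663
  H–Br: 1 × 361 = 361
  Σ(formed) = 5332 kJ
ΔH = Σ(broken) − Σ(formed) = 5288 − 5332 = −44 kJ

ΔH ≈ −44 kJ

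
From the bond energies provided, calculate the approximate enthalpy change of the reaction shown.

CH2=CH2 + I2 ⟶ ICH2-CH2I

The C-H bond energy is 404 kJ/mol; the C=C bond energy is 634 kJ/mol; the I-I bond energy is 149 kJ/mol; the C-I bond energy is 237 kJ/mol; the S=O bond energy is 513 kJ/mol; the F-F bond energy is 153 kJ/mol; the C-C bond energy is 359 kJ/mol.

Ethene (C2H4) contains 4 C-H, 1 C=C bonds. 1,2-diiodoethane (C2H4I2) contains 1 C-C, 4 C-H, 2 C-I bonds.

ΔH ≈ −50 kJ

Bonds broken (reactants):
  C-H: 4 × 404 = 1616
  C=C: 1 × 634 = 634
  I-I: 1 × 149 = 149
  Σ(broken) = 2399 kJ
Bonds formed (products):
  C-C: 1 × 359 = 359
  C-H: 4 × 404 = 1616
  C-I: 2 × 237 = 474
  Σ(formed) = 2449 kJ
ΔH = Σ(broken) − Σ(formed) = 2399 − 2449 = −50 kJ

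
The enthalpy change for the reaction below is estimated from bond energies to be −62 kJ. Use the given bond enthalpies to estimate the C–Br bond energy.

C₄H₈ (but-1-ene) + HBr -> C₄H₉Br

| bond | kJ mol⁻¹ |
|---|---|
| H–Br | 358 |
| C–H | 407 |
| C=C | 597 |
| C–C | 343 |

Let D be the C–Br bond energy.
Σ(broken) = 2×343 + 8×407 + 1×597 + 1×358 = 4897
Σ(formed) = 1×D + 3×343 + 9×407 = 4692 + D
ΔH = Σ(broken) − Σ(formed) = (4897) − (4692 + D) = +205 − D
Setting this equal to −62 kJ gives D = 267 kJ/mol.

D(C–Br) ≈ 267 kJ/mol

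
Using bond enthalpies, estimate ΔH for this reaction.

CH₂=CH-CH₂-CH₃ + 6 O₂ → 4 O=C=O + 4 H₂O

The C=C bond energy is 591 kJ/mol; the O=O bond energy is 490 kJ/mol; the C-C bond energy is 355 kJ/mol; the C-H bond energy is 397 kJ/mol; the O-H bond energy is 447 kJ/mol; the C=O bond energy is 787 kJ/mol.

Bonds broken (reactants):
  C-C: 2 × 355 = 710
  C-H: 8 × 397 = 3176
  C=C: 1 × 591 = 591
  O=O: 6 × 490 = 2940
  Σ(broken) = 7417 kJ
Bonds formed (products):
  C=O: 8 × 787 = 6296
  O-H: 8 × 447 = 3576
  Σ(formed) = 9872 kJ
ΔH = Σ(broken) − Σ(formed) = 7417 − 9872 = −2455 kJ

ΔH ≈ −2455 kJ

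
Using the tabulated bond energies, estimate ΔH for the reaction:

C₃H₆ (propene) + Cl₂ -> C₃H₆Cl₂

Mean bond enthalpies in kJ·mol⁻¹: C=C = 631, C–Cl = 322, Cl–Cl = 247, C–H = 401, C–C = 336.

Bonds broken (reactants):
  C–C: 1 × 336 = 336
  C–H: 6 × 401 = 2406
  C=C: 1 × 631 = 631
  Cl–Cl: 1 × 247 = 247
  Σ(broken) = 3620 kJ
Bonds formed (products):
  C–C: 2 × 336 = 672
  C–Cl: 2 × 322 = 644
  C–H: 6 × 401 = 2406
  Σ(formed) = 3722 kJ
ΔH = Σ(broken) − Σ(formed) = 3620 − 3722 = −102 kJ

ΔH ≈ −102 kJ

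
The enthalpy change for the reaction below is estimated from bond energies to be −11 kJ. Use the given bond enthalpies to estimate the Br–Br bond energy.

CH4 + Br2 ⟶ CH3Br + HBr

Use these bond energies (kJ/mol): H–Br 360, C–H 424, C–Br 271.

Let D be the Br–Br bond energy.
Σ(broken) = 1×D + 4×424 = 1696 + D
Σ(formed) = 1×271 + 3×424 + 1×360 = 1903
ΔH = Σ(broken) − Σ(formed) = (1696 + D) − (1903) = −207 + D
Setting this equal to −11 kJ gives D = 196 kJ/mol.

D(Br–Br) ≈ 196 kJ/mol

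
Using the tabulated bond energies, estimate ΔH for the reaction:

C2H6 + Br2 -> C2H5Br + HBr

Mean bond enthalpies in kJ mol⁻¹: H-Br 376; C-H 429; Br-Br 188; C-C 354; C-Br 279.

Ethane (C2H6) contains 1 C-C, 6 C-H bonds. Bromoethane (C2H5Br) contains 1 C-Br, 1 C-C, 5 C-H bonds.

Bonds broken (reactants):
  Br-Br: 1 × 188 = 188
  C-C: 1 × 354 = 354
  C-H: 6 × 429 = 2574
  Σ(broken) = 3116 kJ
Bonds formed (products):
  C-Br: 1 × 279 = 279
  C-C: 1 × 354 = 354
  C-H: 5 × 429 = 2145
  H-Br: 1 × 376 = 376
  Σ(formed) = 3154 kJ
ΔH = Σ(broken) − Σ(formed) = 3116 − 3154 = −38 kJ

ΔH ≈ −38 kJ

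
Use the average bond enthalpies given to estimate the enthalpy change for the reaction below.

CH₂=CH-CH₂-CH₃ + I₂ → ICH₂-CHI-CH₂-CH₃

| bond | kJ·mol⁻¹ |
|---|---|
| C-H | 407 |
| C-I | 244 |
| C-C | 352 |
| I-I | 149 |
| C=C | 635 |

ΔH ≈ −56 kJ

Bonds broken (reactants):
  C-C: 2 × 352 = 704
  C-H: 8 × 407 = 3256
  C=C: 1 × 635 = 635
  I-I: 1 × 149 = 149
  Σ(broken) = 4744 kJ
Bonds formed (products):
  C-C: 3 × 352 = 1056
  C-H: 8 × 407 = 3256
  C-I: 2 × 244 = 488
  Σ(formed) = 4800 kJ
ΔH = Σ(broken) − Σ(formed) = 4744 − 4800 = −56 kJ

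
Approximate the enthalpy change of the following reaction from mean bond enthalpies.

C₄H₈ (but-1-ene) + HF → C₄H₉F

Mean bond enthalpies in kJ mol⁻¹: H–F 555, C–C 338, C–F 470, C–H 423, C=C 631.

ΔH ≈ −45 kJ

Bonds broken (reactants):
  C–C: 2 × 338 = 676
  C–H: 8 × 423 = 3384
  C=C: 1 × 631 = 631
  H–F: 1 × 555 = 555
  Σ(broken) = 5246 kJ
Bonds formed (products):
  C–C: 3 × 338 = 1014
  C–F: 1 × 470 = 470
  C–H: 9 × 423 = 3807
  Σ(formed) = 5291 kJ
ΔH = Σ(broken) − Σ(formed) = 5246 − 5291 = −45 kJ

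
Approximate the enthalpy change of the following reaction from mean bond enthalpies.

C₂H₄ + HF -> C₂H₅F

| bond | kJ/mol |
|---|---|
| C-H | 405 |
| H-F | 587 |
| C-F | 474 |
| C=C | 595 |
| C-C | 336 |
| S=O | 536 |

ΔH ≈ −33 kJ

Bonds broken (reactants):
  C-H: 4 × 405 = 1620
  C=C: 1 × 595 = 595
  H-F: 1 × 587 = 587
  Σ(broken) = 2802 kJ
Bonds formed (products):
  C-C: 1 × 336 = 336
  C-F: 1 × 474 = 474
  C-H: 5 × 405 = 2025
  Σ(formed) = 2835 kJ
ΔH = Σ(broken) − Σ(formed) = 2802 − 2835 = −33 kJ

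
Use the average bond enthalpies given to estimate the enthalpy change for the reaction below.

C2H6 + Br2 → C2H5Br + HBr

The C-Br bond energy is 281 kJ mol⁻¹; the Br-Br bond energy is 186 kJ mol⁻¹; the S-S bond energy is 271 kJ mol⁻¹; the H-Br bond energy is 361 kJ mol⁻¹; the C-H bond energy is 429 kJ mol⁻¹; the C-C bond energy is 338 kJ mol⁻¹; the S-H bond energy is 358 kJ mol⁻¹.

ΔH ≈ −27 kJ

Bonds broken (reactants):
  Br-Br: 1 × 186 = 186
  C-C: 1 × 338 = 338
  C-H: 6 × 429 = 2574
  Σ(broken) = 3098 kJ
Bonds formed (products):
  C-Br: 1 × 281 = 281
  C-C: 1 × 338 = 338
  C-H: 5 × 429 = 2145
  H-Br: 1 × 361 = 361
  Σ(formed) = 3125 kJ
ΔH = Σ(broken) − Σ(formed) = 3098 − 3125 = −27 kJ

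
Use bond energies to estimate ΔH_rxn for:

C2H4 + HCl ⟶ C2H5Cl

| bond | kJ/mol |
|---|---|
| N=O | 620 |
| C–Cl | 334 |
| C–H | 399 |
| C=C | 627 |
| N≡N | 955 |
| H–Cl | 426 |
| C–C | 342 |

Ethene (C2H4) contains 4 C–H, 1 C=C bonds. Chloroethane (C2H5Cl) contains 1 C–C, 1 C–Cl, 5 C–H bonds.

ΔH ≈ −22 kJ

Bonds broken (reactants):
  C–H: 4 × 399 = 1596
  C=C: 1 × 627 = 627
  H–Cl: 1 × 426 = 426
  Σ(broken) = 2649 kJ
Bonds formed (products):
  C–C: 1 × 342 = 342
  C–Cl: 1 × 334 = 334
  C–H: 5 × 399 = 1995
  Σ(formed) = 2671 kJ
ΔH = Σ(broken) − Σ(formed) = 2649 − 2671 = −22 kJ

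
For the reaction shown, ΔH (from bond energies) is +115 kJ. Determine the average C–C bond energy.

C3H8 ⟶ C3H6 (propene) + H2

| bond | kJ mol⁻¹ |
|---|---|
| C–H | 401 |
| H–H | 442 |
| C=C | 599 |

D(C–C) ≈ 354 kJ/mol

Let D be the C–C bond energy.
Σ(broken) = 2×D + 8×401 = 3208 + 2D
Σ(formed) = 1×D + 6×401 + 1×599 + 1×442 = 3447 + D
ΔH = Σ(broken) − Σ(formed) = (3208 + 2D) − (3447 + D) = −239 + D
Setting this equal to +115 kJ gives D = 354 kJ/mol.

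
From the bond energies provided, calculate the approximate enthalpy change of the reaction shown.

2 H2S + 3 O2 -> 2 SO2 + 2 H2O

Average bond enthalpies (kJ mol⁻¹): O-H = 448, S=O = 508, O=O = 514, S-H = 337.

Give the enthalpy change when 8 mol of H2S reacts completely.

Bonds broken (reactants):
  O=O: 3 × 514 = 1542
  S-H: 4 × 337 = 1348
  Σ(broken) = 2890 kJ
Bonds formed (products):
  O-H: 4 × 448 = 1792
  S=O: 4 × 508 = 2032
  Σ(formed) = 3824 kJ
ΔH = Σ(broken) − Σ(formed) = 2890 − 3824 = −934 kJ
For 4× the reaction as written: 4 × (−934) = −3736 kJ

ΔH = −3736 kJ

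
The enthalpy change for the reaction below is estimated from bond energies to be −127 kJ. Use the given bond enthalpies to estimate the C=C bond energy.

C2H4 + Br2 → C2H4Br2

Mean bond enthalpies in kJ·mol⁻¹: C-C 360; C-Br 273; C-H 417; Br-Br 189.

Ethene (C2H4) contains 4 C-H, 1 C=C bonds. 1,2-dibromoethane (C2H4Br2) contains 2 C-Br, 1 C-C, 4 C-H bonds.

D(C=C) ≈ 590 kJ/mol

Let D be the C=C bond energy.
Σ(broken) = 1×189 + 4×417 + 1×D = 1857 + D
Σ(formed) = 2×273 + 1×360 + 4×417 = 2574
ΔH = Σ(broken) − Σ(formed) = (1857 + D) − (2574) = −717 + D
Setting this equal to −127 kJ gives D = 590 kJ/mol.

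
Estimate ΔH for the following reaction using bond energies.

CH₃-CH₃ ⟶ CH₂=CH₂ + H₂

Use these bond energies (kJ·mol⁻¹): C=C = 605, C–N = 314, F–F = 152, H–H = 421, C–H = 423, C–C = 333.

ΔH ≈ +153 kJ

Bonds broken (reactants):
  C–C: 1 × 333 = 333
  C–H: 6 × 423 = 2538
  Σ(broken) = 2871 kJ
Bonds formed (products):
  C–H: 4 × 423 = 1692
  C=C: 1 × 605 = 605
  H–H: 1 × 421 = 421
  Σ(formed) = 2718 kJ
ΔH = Σ(broken) − Σ(formed) = 2871 − 2718 = +153 kJ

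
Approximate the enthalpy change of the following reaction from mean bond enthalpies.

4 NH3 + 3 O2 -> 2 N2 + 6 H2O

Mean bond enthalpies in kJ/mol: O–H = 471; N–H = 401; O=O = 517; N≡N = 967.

Bonds broken (reactants):
  N–H: 12 × 401 = 4812
  O=O: 3 × 517 = 1551
  Σ(broken) = 6363 kJ
Bonds formed (products):
  N≡N: 2 × 967 = 1934
  O–H: 12 × 471 = 5652
  Σ(formed) = 7586 kJ
ΔH = Σ(broken) − Σ(formed) = 6363 − 7586 = −1223 kJ

ΔH ≈ −1223 kJ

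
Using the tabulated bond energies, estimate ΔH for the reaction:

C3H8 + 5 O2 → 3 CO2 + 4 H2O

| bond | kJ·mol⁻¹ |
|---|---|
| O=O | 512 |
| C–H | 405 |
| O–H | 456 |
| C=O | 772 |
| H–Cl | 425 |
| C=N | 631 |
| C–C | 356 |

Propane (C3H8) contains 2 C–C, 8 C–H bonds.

ΔH ≈ −1768 kJ

Bonds broken (reactants):
  C–C: 2 × 356 = 712
  C–H: 8 × 405 = 3240
  O=O: 5 × 512 = 2560
  Σ(broken) = 6512 kJ
Bonds formed (products):
  C=O: 6 × 772 = 4632
  O–H: 8 × 456 = 3648
  Σ(formed) = 8280 kJ
ΔH = Σ(broken) − Σ(formed) = 6512 − 8280 = −1768 kJ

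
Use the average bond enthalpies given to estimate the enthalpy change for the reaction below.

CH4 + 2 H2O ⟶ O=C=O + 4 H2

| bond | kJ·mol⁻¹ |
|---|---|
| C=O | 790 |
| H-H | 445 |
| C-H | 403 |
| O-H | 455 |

Bonds broken (reactants):
  C-H: 4 × 403 = 1612
  O-H: 4 × 455 = 1820
  Σ(broken) = 3432 kJ
Bonds formed (products):
  C=O: 2 × 790 = 1580
  H-H: 4 × 445 = 1780
  Σ(formed) = 3360 kJ
ΔH = Σ(broken) − Σ(formed) = 3432 − 3360 = +72 kJ

ΔH ≈ +72 kJ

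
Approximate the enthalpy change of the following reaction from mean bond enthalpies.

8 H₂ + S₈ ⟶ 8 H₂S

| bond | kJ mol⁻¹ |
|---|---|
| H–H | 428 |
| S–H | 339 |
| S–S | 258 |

Bonds broken (reactants):
  H–H: 8 × 428 = 3424
  S–S: 8 × 258 = 2064
  Σ(broken) = 5488 kJ
Bonds formed (products):
  S–H: 16 × 339 = 5424
  Σ(formed) = 5424 kJ
ΔH = Σ(broken) − Σ(formed) = 5488 − 5424 = +64 kJ

ΔH ≈ +64 kJ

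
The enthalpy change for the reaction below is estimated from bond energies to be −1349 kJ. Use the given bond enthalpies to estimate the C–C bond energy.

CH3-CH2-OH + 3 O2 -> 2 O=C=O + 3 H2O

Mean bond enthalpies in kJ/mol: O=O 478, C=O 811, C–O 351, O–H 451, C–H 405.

Let D be the C–C bond energy.
Σ(broken) = 1×D + 5×405 + 1×351 + 1×451 + 3×478 = 4261 + D
Σ(formed) = 4×811 + 6×451 = 5950
ΔH = Σ(broken) − Σ(formed) = (4261 + D) − (5950) = −1689 + D
Setting this equal to −1349 kJ gives D = 340 kJ/mol.

D(C–C) ≈ 340 kJ/mol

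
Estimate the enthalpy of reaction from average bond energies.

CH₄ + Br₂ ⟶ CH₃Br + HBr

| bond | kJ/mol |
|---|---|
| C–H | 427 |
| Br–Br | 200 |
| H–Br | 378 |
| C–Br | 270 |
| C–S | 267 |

ΔH ≈ −21 kJ

Bonds broken (reactants):
  Br–Br: 1 × 200 = 200
  C–H: 4 × 427 = 1708
  Σ(broken) = 1908 kJ
Bonds formed (products):
  C–Br: 1 × 270 = 270
  C–H: 3 × 427 = 1281
  H–Br: 1 × 378 = 378
  Σ(formed) = 1929 kJ
ΔH = Σ(broken) − Σ(formed) = 1908 − 1929 = −21 kJ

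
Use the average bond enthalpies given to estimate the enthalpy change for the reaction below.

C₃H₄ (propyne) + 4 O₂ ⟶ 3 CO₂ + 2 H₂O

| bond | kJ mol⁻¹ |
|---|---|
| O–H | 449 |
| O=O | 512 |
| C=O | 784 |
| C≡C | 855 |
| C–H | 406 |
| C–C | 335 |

ΔH ≈ −1638 kJ

Bonds broken (reactants):
  C≡C: 1 × 855 = 855
  C–C: 1 × 335 = 335
  C–H: 4 × 406 = 1624
  O=O: 4 × 512 = 2048
  Σ(broken) = 4862 kJ
Bonds formed (products):
  C=O: 6 × 784 = 4704
  O–H: 4 × 449 = 1796
  Σ(formed) = 6500 kJ
ΔH = Σ(broken) − Σ(formed) = 4862 − 6500 = −1638 kJ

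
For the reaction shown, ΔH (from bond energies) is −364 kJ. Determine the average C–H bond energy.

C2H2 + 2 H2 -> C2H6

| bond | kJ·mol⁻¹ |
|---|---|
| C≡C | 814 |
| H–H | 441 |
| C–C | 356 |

D(C–H) ≈ 426 kJ/mol

Let D be the C–H bond energy.
Σ(broken) = 1×814 + 2×D + 2×441 = 1696 + 2D
Σ(formed) = 1×356 + 6×D = 356 + 6D
ΔH = Σ(broken) − Σ(formed) = (1696 + 2D) − (356 + 6D) = +1340 − 4D
Setting this equal to −364 kJ gives 4D = 1704, so D = 426 kJ/mol.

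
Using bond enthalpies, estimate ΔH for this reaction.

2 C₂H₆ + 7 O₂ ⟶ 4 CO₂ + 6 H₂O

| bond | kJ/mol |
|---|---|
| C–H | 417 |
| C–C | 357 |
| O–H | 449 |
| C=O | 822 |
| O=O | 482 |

Bonds broken (reactants):
  C–C: 2 × 357 = 714
  C–H: 12 × 417 = 5004
  O=O: 7 × 482 = 3374
  Σ(broken) = 9092 kJ
Bonds formed (products):
  C=O: 8 × 822 = 6576
  O–H: 12 × 449 = 5388
  Σ(formed) = 11964 kJ
ΔH = Σ(broken) − Σ(formed) = 9092 − 11964 = −2872 kJ

ΔH ≈ −2872 kJ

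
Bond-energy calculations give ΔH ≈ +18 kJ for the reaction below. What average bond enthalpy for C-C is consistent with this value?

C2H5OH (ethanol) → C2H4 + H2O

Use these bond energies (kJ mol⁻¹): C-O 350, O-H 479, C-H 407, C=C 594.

Let D be the C-C bond energy.
Σ(broken) = 1×D + 5×407 + 1×350 + 1×479 = 2864 + D
Σ(formed) = 4×407 + 1×594 + 2×479 = 3180
ΔH = Σ(broken) − Σ(formed) = (2864 + D) − (3180) = −316 + D
Setting this equal to +18 kJ gives D = 334 kJ/mol.

D(C-C) ≈ 334 kJ/mol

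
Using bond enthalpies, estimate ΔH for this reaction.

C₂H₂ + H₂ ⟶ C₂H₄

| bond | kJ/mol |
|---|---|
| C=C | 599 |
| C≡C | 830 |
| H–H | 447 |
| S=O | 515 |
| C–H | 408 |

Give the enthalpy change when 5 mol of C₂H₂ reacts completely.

ΔH = −690 kJ

Bonds broken (reactants):
  C≡C: 1 × 830 = 830
  C–H: 2 × 408 = 816
  H–H: 1 × 447 = 447
  Σ(broken) = 2093 kJ
Bonds formed (products):
  C–H: 4 × 408 = 1632
  C=C: 1 × 599 = 599
  Σ(formed) = 2231 kJ
ΔH = Σ(broken) − Σ(formed) = 2093 − 2231 = −138 kJ
For 5× the reaction as written: 5 × (−138) = −690 kJ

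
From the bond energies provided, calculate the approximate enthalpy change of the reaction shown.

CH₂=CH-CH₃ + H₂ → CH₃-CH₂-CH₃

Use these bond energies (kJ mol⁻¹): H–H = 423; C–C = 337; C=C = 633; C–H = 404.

Bonds broken (reactants):
  C–C: 1 × 337 = 337
  C–H: 6 × 404 = 2424
  C=C: 1 × 633 = 633
  H–H: 1 × 423 = 423
  Σ(broken) = 3817 kJ
Bonds formed (products):
  C–C: 2 × 337 = 674
  C–H: 8 × 404 = 3232
  Σ(formed) = 3906 kJ
ΔH = Σ(broken) − Σ(formed) = 3817 − 3906 = −89 kJ

ΔH ≈ −89 kJ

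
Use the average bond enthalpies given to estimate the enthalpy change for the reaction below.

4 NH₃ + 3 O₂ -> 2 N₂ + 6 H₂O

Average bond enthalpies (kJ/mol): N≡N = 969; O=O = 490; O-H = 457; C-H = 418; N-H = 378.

Bonds broken (reactants):
  N-H: 12 × 378 = 4536
  O=O: 3 × 490 = 1470
  Σ(broken) = 6006 kJ
Bonds formed (products):
  N≡N: 2 × 969 = 1938
  O-H: 12 × 457 = 5484
  Σ(formed) = 7422 kJ
ΔH = Σ(broken) − Σ(formed) = 6006 − 7422 = −1416 kJ

ΔH ≈ −1416 kJ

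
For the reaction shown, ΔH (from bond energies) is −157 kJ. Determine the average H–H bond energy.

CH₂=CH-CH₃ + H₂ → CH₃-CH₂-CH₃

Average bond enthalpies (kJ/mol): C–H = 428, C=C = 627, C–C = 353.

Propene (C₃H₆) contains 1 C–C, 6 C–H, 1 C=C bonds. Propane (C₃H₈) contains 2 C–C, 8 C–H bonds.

Let D be the H–H bond energy.
Σ(broken) = 1×353 + 6×428 + 1×627 + 1×D = 3548 + D
Σ(formed) = 2×353 + 8×428 = 4130
ΔH = Σ(broken) − Σ(formed) = (3548 + D) − (4130) = −582 + D
Setting this equal to −157 kJ gives D = 425 kJ/mol.

D(H–H) ≈ 425 kJ/mol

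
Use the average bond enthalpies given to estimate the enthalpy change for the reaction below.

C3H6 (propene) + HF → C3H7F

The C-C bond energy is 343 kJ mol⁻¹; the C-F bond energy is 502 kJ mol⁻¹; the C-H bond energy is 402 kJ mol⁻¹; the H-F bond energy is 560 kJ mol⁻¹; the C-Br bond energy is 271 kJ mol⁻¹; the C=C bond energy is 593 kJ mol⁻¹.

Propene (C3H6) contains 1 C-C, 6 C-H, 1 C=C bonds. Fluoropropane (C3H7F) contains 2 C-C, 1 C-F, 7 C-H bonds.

ΔH ≈ −94 kJ

Bonds broken (reactants):
  C-C: 1 × 343 = 343
  C-H: 6 × 402 = 2412
  C=C: 1 × 593 = 593
  H-F: 1 × 560 = 560
  Σ(broken) = 3908 kJ
Bonds formed (products):
  C-C: 2 × 343 = 686
  C-F: 1 × 502 = 502
  C-H: 7 × 402 = 2814
  Σ(formed) = 4002 kJ
ΔH = Σ(broken) − Σ(formed) = 3908 − 4002 = −94 kJ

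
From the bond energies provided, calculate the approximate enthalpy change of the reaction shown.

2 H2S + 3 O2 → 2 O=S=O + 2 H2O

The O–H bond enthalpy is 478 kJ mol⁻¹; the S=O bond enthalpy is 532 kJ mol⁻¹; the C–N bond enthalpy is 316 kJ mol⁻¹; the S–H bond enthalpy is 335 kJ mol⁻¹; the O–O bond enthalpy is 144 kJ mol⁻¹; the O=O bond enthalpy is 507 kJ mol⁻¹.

Bonds broken (reactants):
  O=O: 3 × 507 = 1521
  S–H: 4 × 335 = 1340
  Σ(broken) = 2861 kJ
Bonds formed (products):
  O–H: 4 × 478 = 1912
  S=O: 4 × 532 = 2128
  Σ(formed) = 4040 kJ
ΔH = Σ(broken) − Σ(formed) = 2861 − 4040 = −1179 kJ

ΔH ≈ −1179 kJ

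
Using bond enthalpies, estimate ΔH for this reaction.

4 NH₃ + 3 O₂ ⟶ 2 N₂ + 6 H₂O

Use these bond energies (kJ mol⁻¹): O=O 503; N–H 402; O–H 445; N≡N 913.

Bonds broken (reactants):
  N–H: 12 × 402 = 4824
  O=O: 3 × 503 = 1509
  Σ(broken) = 6333 kJ
Bonds formed (products):
  N≡N: 2 × 913 = 1826
  O–H: 12 × 445 = 5340
  Σ(formed) = 7166 kJ
ΔH = Σ(broken) − Σ(formed) = 6333 − 7166 = −833 kJ

ΔH ≈ −833 kJ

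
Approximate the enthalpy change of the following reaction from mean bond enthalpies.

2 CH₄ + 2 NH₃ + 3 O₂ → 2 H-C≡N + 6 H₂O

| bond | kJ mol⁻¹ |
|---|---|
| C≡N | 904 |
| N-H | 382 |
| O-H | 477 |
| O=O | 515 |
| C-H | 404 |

Bonds broken (reactants):
  C-H: 8 × 404 = 3232
  N-H: 6 × 382 = 2292
  O=O: 3 × 515 = 1545
  Σ(broken) = 7069 kJ
Bonds formed (products):
  C≡N: 2 × 904 = 1808
  C-H: 2 × 404 = 808
  O-H: 12 × 477 = 5724
  Σ(formed) = 8340 kJ
ΔH = Σ(broken) − Σ(formed) = 7069 − 8340 = −1271 kJ

ΔH ≈ −1271 kJ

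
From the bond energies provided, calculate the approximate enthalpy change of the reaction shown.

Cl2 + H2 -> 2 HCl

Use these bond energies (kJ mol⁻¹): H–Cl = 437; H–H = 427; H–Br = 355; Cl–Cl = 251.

Bonds broken (reactants):
  Cl–Cl: 1 × 251 = 251
  H–H: 1 × 427 = 427
  Σ(broken) = 678 kJ
Bonds formed (products):
  H–Cl: 2 × 437 = 874
  Σ(formed) = 874 kJ
ΔH = Σ(broken) − Σ(formed) = 678 − 874 = −196 kJ

ΔH ≈ −196 kJ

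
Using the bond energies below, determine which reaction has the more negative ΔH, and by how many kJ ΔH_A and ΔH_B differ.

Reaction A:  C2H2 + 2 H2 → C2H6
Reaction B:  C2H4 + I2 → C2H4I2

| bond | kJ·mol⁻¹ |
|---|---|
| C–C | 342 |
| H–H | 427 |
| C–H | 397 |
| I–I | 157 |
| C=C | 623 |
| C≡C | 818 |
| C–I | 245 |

Reaction A:
  Bonds broken (reactants):
    C≡C: 1 × 818 = 818
    C–H: 2 × 397 = 794
    H–H: 2 × 427 = 854
    Σ(broken) = 2466 kJ
  Bonds formed (products):
    C–C: 1 × 342 = 342
    C–H: 6 × 397 = 2382
    Σ(formed) = 2724 kJ
  ΔH_A = 2466 − 2724 = −258 kJ
Reaction B:
  Bonds broken (reactants):
    C–H: 4 × 397 = 1588
    C=C: 1 × 623 = 623
    I–I: 1 × 157 = 157
    Σ(broken) = 2368 kJ
  Bonds formed (products):
    C–C: 1 × 342 = 342
    C–H: 4 × 397 = 1588
    C–I: 2 × 245 = 490
    Σ(formed) = 2420 kJ
  ΔH_B = 2368 − 2420 = −52 kJ
ΔH_A − ΔH_B = −206 kJ, so reaction A has the more negative ΔH; |ΔH_A − ΔH_B| = 206 kJ.

Reaction A, by 206 kJ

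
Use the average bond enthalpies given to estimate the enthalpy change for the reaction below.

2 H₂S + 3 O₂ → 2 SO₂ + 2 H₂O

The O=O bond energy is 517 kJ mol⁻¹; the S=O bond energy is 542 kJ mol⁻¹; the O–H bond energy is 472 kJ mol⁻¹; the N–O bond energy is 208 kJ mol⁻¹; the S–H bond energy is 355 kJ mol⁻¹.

ΔH ≈ −1085 kJ

Bonds broken (reactants):
  O=O: 3 × 517 = 1551
  S–H: 4 × 355 = 1420
  Σ(broken) = 2971 kJ
Bonds formed (products):
  O–H: 4 × 472 = 1888
  S=O: 4 × 542 = 2168
  Σ(formed) = 4056 kJ
ΔH = Σ(broken) − Σ(formed) = 2971 − 4056 = −1085 kJ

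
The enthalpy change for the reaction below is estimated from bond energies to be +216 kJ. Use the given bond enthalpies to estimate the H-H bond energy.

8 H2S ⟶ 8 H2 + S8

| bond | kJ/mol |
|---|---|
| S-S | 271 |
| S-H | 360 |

D(H-H) ≈ 422 kJ/mol

Let D be the H-H bond energy.
Σ(broken) = 16×360 = 5760
Σ(formed) = 8×D + 8×271 = 2168 + 8D
ΔH = Σ(broken) − Σ(formed) = (5760) − (2168 + 8D) = +3592 − 8D
Setting this equal to +216 kJ gives 8D = 3376, so D = 422 kJ/mol.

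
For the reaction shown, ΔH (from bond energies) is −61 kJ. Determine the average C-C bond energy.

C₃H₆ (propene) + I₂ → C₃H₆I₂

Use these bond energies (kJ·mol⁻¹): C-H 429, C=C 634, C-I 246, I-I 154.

Let D be the C-C bond energy.
Σ(broken) = 1×D + 6×429 + 1×634 + 1×154 = 3362 + D
Σ(formed) = 2×D + 6×429 + 2×246 = 3066 + 2D
ΔH = Σ(broken) − Σ(formed) = (3362 + D) − (3066 + 2D) = +296 − D
Setting this equal to −61 kJ gives D = 357 kJ/mol.

D(C-C) ≈ 357 kJ/mol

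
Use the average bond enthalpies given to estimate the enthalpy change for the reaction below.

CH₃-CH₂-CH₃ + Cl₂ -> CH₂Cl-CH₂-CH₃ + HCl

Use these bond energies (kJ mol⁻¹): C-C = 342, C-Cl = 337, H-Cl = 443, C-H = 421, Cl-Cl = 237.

ΔH ≈ −122 kJ

Bonds broken (reactants):
  C-C: 2 × 342 = 684
  C-H: 8 × 421 = 3368
  Cl-Cl: 1 × 237 = 237
  Σ(broken) = 4289 kJ
Bonds formed (products):
  C-C: 2 × 342 = 684
  C-Cl: 1 × 337 = 337
  C-H: 7 × 421 = 2947
  H-Cl: 1 × 443 = 443
  Σ(formed) = 4411 kJ
ΔH = Σ(broken) − Σ(formed) = 4289 − 4411 = −122 kJ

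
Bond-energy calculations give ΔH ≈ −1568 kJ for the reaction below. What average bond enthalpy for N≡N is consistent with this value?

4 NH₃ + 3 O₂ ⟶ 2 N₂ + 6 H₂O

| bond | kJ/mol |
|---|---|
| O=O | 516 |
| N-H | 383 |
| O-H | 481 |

Let D be the N≡N bond energy.
Σ(broken) = 12×383 + 3×516 = 6144
Σ(formed) = 2×D + 12×481 = 5772 + 2D
ΔH = Σ(broken) − Σ(formed) = (6144) − (5772 + 2D) = +372 − 2D
Setting this equal to −1568 kJ gives 2D = 1940, so D = 970 kJ/mol.

D(N≡N) ≈ 970 kJ/mol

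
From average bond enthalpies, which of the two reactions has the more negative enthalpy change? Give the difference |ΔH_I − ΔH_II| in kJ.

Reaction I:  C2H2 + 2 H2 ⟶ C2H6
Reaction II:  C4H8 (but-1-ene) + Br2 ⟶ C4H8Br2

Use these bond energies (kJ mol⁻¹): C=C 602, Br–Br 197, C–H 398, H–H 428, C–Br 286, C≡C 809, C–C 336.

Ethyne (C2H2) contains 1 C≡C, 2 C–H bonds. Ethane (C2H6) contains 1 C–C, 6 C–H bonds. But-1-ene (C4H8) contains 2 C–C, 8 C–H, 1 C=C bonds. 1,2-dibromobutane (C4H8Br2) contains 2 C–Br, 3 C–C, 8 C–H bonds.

Reaction I, by 154 kJ

Reaction I:
  Bonds broken (reactants):
    C≡C: 1 × 809 = 809
    C–H: 2 × 398 = 796
    H–H: 2 × 428 = 856
    Σ(broken) = 2461 kJ
  Bonds formed (products):
    C–C: 1 × 336 = 336
    C–H: 6 × 398 = 2388
    Σ(formed) = 2724 kJ
  ΔH_I = 2461 − 2724 = −263 kJ
Reaction II:
  Bonds broken (reactants):
    Br–Br: 1 × 197 = 197
    C–C: 2 × 336 = 672
    C–H: 8 × 398 = 3184
    C=C: 1 × 602 = 602
    Σ(broken) = 4655 kJ
  Bonds formed (products):
    C–Br: 2 × 286 = 572
    C–C: 3 × 336 = 1008
    C–H: 8 × 398 = 3184
    Σ(formed) = 4764 kJ
  ΔH_II = 4655 − 4764 = −109 kJ
ΔH_I − ΔH_II = −154 kJ, so reaction I has the more negative ΔH; |ΔH_I − ΔH_II| = 154 kJ.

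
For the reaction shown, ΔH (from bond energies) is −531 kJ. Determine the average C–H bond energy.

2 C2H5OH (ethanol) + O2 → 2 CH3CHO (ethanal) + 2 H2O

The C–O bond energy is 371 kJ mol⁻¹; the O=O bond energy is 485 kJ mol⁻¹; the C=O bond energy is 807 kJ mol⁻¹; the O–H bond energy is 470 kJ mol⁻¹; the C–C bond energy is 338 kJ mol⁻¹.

Let D be the C–H bond energy.
Σ(broken) = 2×338 + 10×D + 2×371 + 2×470 + 1×485 = 2843 + 10D
Σ(formed) = 2×338 + 8×D + 2×807 + 4×470 = 4170 + 8D
ΔH = Σ(broken) − Σ(formed) = (2843 + 10D) − (4170 + 8D) = −1327 + 2D
Setting this equal to −531 kJ gives 2D = 796, so D = 398 kJ/mol.

D(C–H) ≈ 398 kJ/mol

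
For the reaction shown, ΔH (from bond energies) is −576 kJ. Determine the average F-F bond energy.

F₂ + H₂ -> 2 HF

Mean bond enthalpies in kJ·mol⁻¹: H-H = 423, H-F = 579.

Let D be the F-F bond energy.
Σ(broken) = 1×D + 1×423 = 423 + D
Σ(formed) = 2×579 = 1158
ΔH = Σ(broken) − Σ(formed) = (423 + D) − (1158) = −735 + D
Setting this equal to −576 kJ gives D = 159 kJ/mol.

D(F-F) ≈ 159 kJ/mol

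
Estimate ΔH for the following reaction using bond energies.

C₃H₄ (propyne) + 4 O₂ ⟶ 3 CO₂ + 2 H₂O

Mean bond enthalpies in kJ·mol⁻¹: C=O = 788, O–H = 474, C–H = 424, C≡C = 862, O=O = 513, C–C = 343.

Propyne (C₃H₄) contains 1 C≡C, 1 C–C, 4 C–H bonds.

Bonds broken (reactants):
  C≡C: 1 × 862 = 862
  C–C: 1 × 343 = 343
  C–H: 4 × 424 = 1696
  O=O: 4 × 513 = 2052
  Σ(broken) = 4953 kJ
Bonds formed (products):
  C=O: 6 × 788 = 4728
  O–H: 4 × 474 = 1896
  Σ(formed) = 6624 kJ
ΔH = Σ(broken) − Σ(formed) = 4953 − 6624 = −1671 kJ

ΔH ≈ −1671 kJ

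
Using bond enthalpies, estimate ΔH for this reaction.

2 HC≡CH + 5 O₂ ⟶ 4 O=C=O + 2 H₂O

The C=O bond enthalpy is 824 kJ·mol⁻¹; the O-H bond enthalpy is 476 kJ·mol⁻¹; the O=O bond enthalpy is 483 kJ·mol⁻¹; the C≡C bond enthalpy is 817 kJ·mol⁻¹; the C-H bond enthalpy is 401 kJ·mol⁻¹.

ΔH ≈ −2843 kJ

Bonds broken (reactants):
  C≡C: 2 × 817 = 1634
  C-H: 4 × 401 = 1604
  O=O: 5 × 483 = 2415
  Σ(broken) = 5653 kJ
Bonds formed (products):
  C=O: 8 × 824 = 6592
  O-H: 4 × 476 = 1904
  Σ(formed) = 8496 kJ
ΔH = Σ(broken) − Σ(formed) = 5653 − 8496 = −2843 kJ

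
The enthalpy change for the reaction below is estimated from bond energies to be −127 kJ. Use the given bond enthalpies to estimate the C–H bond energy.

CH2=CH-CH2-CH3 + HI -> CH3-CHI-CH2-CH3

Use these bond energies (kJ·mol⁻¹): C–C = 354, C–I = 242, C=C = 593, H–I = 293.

D(C–H) ≈ 417 kJ/mol

Let D be the C–H bond energy.
Σ(broken) = 2×354 + 8×D + 1×593 + 1×293 = 1594 + 8D
Σ(formed) = 3×354 + 9×D + 1×242 = 1304 + 9D
ΔH = Σ(broken) − Σ(formed) = (1594 + 8D) − (1304 + 9D) = +290 − D
Setting this equal to −127 kJ gives D = 417 kJ/mol.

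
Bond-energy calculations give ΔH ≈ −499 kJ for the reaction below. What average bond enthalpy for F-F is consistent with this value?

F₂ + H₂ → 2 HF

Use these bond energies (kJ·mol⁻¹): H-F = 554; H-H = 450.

Let D be the F-F bond energy.
Σ(broken) = 1×D + 1×450 = 450 + D
Σ(formed) = 2×554 = 1108
ΔH = Σ(broken) − Σ(formed) = (450 + D) − (1108) = −658 + D
Setting this equal to −499 kJ gives D = 159 kJ/mol.

D(F-F) ≈ 159 kJ/mol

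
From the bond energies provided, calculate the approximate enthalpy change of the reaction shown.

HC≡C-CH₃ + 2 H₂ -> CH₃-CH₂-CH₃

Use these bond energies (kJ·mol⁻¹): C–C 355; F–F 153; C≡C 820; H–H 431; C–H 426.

ΔH ≈ −377 kJ

Bonds broken (reactants):
  C≡C: 1 × 820 = 820
  C–C: 1 × 355 = 355
  C–H: 4 × 426 = 1704
  H–H: 2 × 431 = 862
  Σ(broken) = 3741 kJ
Bonds formed (products):
  C–C: 2 × 355 = 710
  C–H: 8 × 426 = 3408
  Σ(formed) = 4118 kJ
ΔH = Σ(broken) − Σ(formed) = 3741 − 4118 = −377 kJ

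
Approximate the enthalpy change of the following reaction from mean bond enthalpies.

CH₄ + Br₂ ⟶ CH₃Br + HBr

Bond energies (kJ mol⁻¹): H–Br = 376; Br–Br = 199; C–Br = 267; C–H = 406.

ΔH ≈ −38 kJ

Bonds broken (reactants):
  Br–Br: 1 × 199 = 199
  C–H: 4 × 406 = 1624
  Σ(broken) = 1823 kJ
Bonds formed (products):
  C–Br: 1 × 267 = 267
  C–H: 3 × 406 = 1218
  H–Br: 1 × 376 = 376
  Σ(formed) = 1861 kJ
ΔH = Σ(broken) − Σ(formed) = 1823 − 1861 = −38 kJ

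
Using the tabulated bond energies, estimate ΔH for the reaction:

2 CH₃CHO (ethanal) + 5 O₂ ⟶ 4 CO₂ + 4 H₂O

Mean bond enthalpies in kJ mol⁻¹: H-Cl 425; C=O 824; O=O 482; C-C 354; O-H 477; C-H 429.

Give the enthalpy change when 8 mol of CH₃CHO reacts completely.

Bonds broken (reactants):
  C-C: 2 × 354 = 708
  C-H: 8 × 429 = 3432
  C=O: 2 × 824 = 1648
  O=O: 5 × 482 = 2410
  Σ(broken) = 8198 kJ
Bonds formed (products):
  C=O: 8 × 824 = 6592
  O-H: 8 × 477 = 3816
  Σ(formed) = 10408 kJ
ΔH = Σ(broken) − Σ(formed) = 8198 − 10408 = −2210 kJ
For 4× the reaction as written: 4 × (−2210) = −8840 kJ

ΔH = −8840 kJ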